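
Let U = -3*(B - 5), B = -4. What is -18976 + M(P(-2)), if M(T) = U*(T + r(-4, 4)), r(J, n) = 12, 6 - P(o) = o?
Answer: -18436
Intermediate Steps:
U = 27 (U = -3*(-4 - 5) = -3*(-9) = 27)
P(o) = 6 - o
M(T) = 324 + 27*T (M(T) = 27*(T + 12) = 27*(12 + T) = 324 + 27*T)
-18976 + M(P(-2)) = -18976 + (324 + 27*(6 - 1*(-2))) = -18976 + (324 + 27*(6 + 2)) = -18976 + (324 + 27*8) = -18976 + (324 + 216) = -18976 + 540 = -18436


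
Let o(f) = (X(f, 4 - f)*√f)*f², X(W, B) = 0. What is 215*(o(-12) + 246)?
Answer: 52890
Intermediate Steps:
o(f) = 0 (o(f) = (0*√f)*f² = 0*f² = 0)
215*(o(-12) + 246) = 215*(0 + 246) = 215*246 = 52890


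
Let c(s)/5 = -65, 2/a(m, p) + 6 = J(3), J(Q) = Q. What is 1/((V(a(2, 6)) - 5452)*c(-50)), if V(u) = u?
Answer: 3/5316350 ≈ 5.6430e-7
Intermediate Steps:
a(m, p) = -⅔ (a(m, p) = 2/(-6 + 3) = 2/(-3) = 2*(-⅓) = -⅔)
c(s) = -325 (c(s) = 5*(-65) = -325)
1/((V(a(2, 6)) - 5452)*c(-50)) = 1/(-⅔ - 5452*(-325)) = -1/325/(-16358/3) = -3/16358*(-1/325) = 3/5316350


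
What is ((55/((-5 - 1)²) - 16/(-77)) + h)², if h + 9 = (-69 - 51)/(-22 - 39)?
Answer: 802308944089/28592104464 ≈ 28.061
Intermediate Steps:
h = -429/61 (h = -9 + (-69 - 51)/(-22 - 39) = -9 - 120/(-61) = -9 - 120*(-1/61) = -9 + 120/61 = -429/61 ≈ -7.0328)
((55/((-5 - 1)²) - 16/(-77)) + h)² = ((55/((-5 - 1)²) - 16/(-77)) - 429/61)² = ((55/((-6)²) - 16*(-1/77)) - 429/61)² = ((55/36 + 16/77) - 429/61)² = (4811/2772 - 429/61)² = (-895717/169092)² = 802308944089/28592104464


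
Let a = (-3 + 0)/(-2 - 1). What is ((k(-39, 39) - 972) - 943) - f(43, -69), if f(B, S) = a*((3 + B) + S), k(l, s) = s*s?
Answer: -371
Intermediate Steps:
k(l, s) = s²
a = 1 (a = -3/(-3) = -3*(-⅓) = 1)
f(B, S) = 3 + B + S (f(B, S) = 1*((3 + B) + S) = 1*(3 + B + S) = 3 + B + S)
((k(-39, 39) - 972) - 943) - f(43, -69) = ((39² - 972) - 943) - (3 + 43 - 69) = ((1521 - 972) - 943) - 1*(-23) = (549 - 943) + 23 = -394 + 23 = -371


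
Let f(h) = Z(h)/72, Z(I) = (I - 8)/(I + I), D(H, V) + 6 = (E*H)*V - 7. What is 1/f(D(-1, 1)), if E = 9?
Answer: 528/5 ≈ 105.60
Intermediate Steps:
D(H, V) = -13 + 9*H*V (D(H, V) = -6 + ((9*H)*V - 7) = -6 + (9*H*V - 7) = -6 + (-7 + 9*H*V) = -13 + 9*H*V)
Z(I) = (-8 + I)/(2*I) (Z(I) = (-8 + I)/((2*I)) = (-8 + I)*(1/(2*I)) = (-8 + I)/(2*I))
f(h) = (-8 + h)/(144*h) (f(h) = ((-8 + h)/(2*h))/72 = ((-8 + h)/(2*h))*(1/72) = (-8 + h)/(144*h))
1/f(D(-1, 1)) = 1/((-8 + (-13 + 9*(-1)*1))/(144*(-13 + 9*(-1)*1))) = 1/((-8 + (-13 - 9))/(144*(-13 - 9))) = 1/((1/144)*(-8 - 22)/(-22)) = 1/((1/144)*(-1/22)*(-30)) = 1/(5/528) = 528/5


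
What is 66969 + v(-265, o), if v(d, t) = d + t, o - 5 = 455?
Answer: 67164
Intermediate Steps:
o = 460 (o = 5 + 455 = 460)
66969 + v(-265, o) = 66969 + (-265 + 460) = 66969 + 195 = 67164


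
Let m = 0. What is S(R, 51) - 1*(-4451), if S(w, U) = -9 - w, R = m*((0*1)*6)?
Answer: 4442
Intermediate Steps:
R = 0 (R = 0*((0*1)*6) = 0*(0*6) = 0*0 = 0)
S(R, 51) - 1*(-4451) = (-9 - 1*0) - 1*(-4451) = (-9 + 0) + 4451 = -9 + 4451 = 4442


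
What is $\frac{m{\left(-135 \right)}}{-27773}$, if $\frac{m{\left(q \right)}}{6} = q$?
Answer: $\frac{810}{27773} \approx 0.029165$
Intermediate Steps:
$m{\left(q \right)} = 6 q$
$\frac{m{\left(-135 \right)}}{-27773} = \frac{6 \left(-135\right)}{-27773} = \left(-810\right) \left(- \frac{1}{27773}\right) = \frac{810}{27773}$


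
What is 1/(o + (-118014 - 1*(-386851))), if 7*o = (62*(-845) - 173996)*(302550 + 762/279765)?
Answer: -217595/2129049047045833 ≈ -1.0220e-10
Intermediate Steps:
o = -2129107544632848/217595 (o = ((62*(-845) - 173996)*(302550 + 762/279765))/7 = ((-52390 - 173996)*(302550 + 762*(1/279765)))/7 = (-226386*(302550 + 254/93255))/7 = (-226386*28214300504/93255)/7 = (1/7)*(-2129107544632848/31085) = -2129107544632848/217595 ≈ -9.7847e+9)
1/(o + (-118014 - 1*(-386851))) = 1/(-2129107544632848/217595 + (-118014 - 1*(-386851))) = 1/(-2129107544632848/217595 + (-118014 + 386851)) = 1/(-2129107544632848/217595 + 268837) = 1/(-2129049047045833/217595) = -217595/2129049047045833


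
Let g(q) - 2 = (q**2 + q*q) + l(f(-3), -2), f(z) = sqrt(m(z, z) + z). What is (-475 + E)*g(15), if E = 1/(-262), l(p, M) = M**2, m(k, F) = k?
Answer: -28374828/131 ≈ -2.1660e+5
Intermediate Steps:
f(z) = sqrt(2)*sqrt(z) (f(z) = sqrt(z + z) = sqrt(2*z) = sqrt(2)*sqrt(z))
E = -1/262 ≈ -0.0038168
g(q) = 6 + 2*q**2 (g(q) = 2 + ((q**2 + q*q) + (-2)**2) = 2 + ((q**2 + q**2) + 4) = 2 + (2*q**2 + 4) = 2 + (4 + 2*q**2) = 6 + 2*q**2)
(-475 + E)*g(15) = (-475 - 1/262)*(6 + 2*15**2) = -124451*(6 + 2*225)/262 = -124451*(6 + 450)/262 = -124451/262*456 = -28374828/131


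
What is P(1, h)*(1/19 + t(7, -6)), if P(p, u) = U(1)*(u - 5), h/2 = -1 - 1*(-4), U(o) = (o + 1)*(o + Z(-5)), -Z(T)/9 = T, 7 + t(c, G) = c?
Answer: 92/19 ≈ 4.8421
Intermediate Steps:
t(c, G) = -7 + c
Z(T) = -9*T
U(o) = (1 + o)*(45 + o) (U(o) = (o + 1)*(o - 9*(-5)) = (1 + o)*(o + 45) = (1 + o)*(45 + o))
h = 6 (h = 2*(-1 - 1*(-4)) = 2*(-1 + 4) = 2*3 = 6)
P(p, u) = -460 + 92*u (P(p, u) = (45 + 1² + 46*1)*(u - 5) = (45 + 1 + 46)*(-5 + u) = 92*(-5 + u) = -460 + 92*u)
P(1, h)*(1/19 + t(7, -6)) = (-460 + 92*6)*(1/19 + (-7 + 7)) = (-460 + 552)*(1/19 + 0) = 92*(1/19) = 92/19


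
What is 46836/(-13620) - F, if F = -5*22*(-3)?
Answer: -378453/1135 ≈ -333.44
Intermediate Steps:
F = 330 (F = -110*(-3) = 330)
46836/(-13620) - F = 46836/(-13620) - 1*330 = 46836*(-1/13620) - 330 = -3903/1135 - 330 = -378453/1135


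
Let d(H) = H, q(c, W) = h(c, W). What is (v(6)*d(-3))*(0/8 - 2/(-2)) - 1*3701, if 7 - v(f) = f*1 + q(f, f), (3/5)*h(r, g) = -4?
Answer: -3724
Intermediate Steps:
h(r, g) = -20/3 (h(r, g) = (5/3)*(-4) = -20/3)
q(c, W) = -20/3
v(f) = 41/3 - f (v(f) = 7 - (f*1 - 20/3) = 7 - (f - 20/3) = 7 - (-20/3 + f) = 7 + (20/3 - f) = 41/3 - f)
(v(6)*d(-3))*(0/8 - 2/(-2)) - 1*3701 = ((41/3 - 1*6)*(-3))*(0/8 - 2/(-2)) - 1*3701 = ((41/3 - 6)*(-3))*(0*(1/8) - 2*(-1/2)) - 3701 = ((23/3)*(-3))*(0 + 1) - 3701 = -23*1 - 3701 = -23 - 3701 = -3724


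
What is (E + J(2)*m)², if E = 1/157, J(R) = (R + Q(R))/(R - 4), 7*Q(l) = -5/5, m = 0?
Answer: 1/24649 ≈ 4.0570e-5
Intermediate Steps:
Q(l) = -⅐ (Q(l) = (-5/5)/7 = (-5*⅕)/7 = (⅐)*(-1) = -⅐)
J(R) = (-⅐ + R)/(-4 + R) (J(R) = (R - ⅐)/(R - 4) = (-⅐ + R)/(-4 + R))
E = 1/157 ≈ 0.0063694
(E + J(2)*m)² = (1/157 + ((-⅐ + 2)/(-4 + 2))*0)² = (1/157 + ((13/7)/(-2))*0)² = (1/157 - ½*13/7*0)² = (1/157 - 13/14*0)² = (1/157 + 0)² = (1/157)² = 1/24649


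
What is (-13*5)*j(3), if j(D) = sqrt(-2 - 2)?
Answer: -130*I ≈ -130.0*I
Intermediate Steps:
j(D) = 2*I (j(D) = sqrt(-4) = 2*I)
(-13*5)*j(3) = (-13*5)*(2*I) = -130*I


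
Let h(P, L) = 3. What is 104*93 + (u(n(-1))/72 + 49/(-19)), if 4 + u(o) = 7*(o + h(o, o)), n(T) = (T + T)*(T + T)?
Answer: 1469847/152 ≈ 9670.0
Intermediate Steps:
n(T) = 4*T**2 (n(T) = (2*T)*(2*T) = 4*T**2)
u(o) = 17 + 7*o (u(o) = -4 + 7*(o + 3) = -4 + 7*(3 + o) = -4 + (21 + 7*o) = 17 + 7*o)
104*93 + (u(n(-1))/72 + 49/(-19)) = 104*93 + ((17 + 7*(4*(-1)**2))/72 + 49/(-19)) = 9672 + ((17 + 7*(4*1))*(1/72) + 49*(-1/19)) = 9672 + ((17 + 7*4)*(1/72) - 49/19) = 9672 + ((17 + 28)*(1/72) - 49/19) = 9672 + (45*(1/72) - 49/19) = 9672 + (5/8 - 49/19) = 9672 - 297/152 = 1469847/152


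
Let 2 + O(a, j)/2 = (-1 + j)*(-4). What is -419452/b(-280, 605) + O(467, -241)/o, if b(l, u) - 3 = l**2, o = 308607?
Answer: -3315239712/620402939 ≈ -5.3437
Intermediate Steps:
O(a, j) = 4 - 8*j (O(a, j) = -4 + 2*((-1 + j)*(-4)) = -4 + 2*(4 - 4*j) = -4 + (8 - 8*j) = 4 - 8*j)
b(l, u) = 3 + l**2
-419452/b(-280, 605) + O(467, -241)/o = -419452/(3 + (-280)**2) + (4 - 8*(-241))/308607 = -419452/(3 + 78400) + (4 + 1928)*(1/308607) = -419452/78403 + 1932*(1/308607) = -419452*1/78403 + 644/102869 = -419452/78403 + 644/102869 = -3315239712/620402939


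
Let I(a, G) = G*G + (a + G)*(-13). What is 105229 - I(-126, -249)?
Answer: 38353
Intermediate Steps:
I(a, G) = G**2 - 13*G - 13*a (I(a, G) = G**2 + (G + a)*(-13) = G**2 + (-13*G - 13*a) = G**2 - 13*G - 13*a)
105229 - I(-126, -249) = 105229 - ((-249)**2 - 13*(-249) - 13*(-126)) = 105229 - (62001 + 3237 + 1638) = 105229 - 1*66876 = 105229 - 66876 = 38353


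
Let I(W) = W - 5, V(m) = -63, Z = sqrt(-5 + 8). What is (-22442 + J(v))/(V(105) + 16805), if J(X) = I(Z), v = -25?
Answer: -22447/16742 + sqrt(3)/16742 ≈ -1.3407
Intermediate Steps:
Z = sqrt(3) ≈ 1.7320
I(W) = -5 + W
J(X) = -5 + sqrt(3)
(-22442 + J(v))/(V(105) + 16805) = (-22442 + (-5 + sqrt(3)))/(-63 + 16805) = (-22447 + sqrt(3))/16742 = (-22447 + sqrt(3))*(1/16742) = -22447/16742 + sqrt(3)/16742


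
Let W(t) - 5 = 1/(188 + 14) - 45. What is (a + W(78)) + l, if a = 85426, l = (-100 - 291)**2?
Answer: 48129935/202 ≈ 2.3827e+5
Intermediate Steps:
l = 152881 (l = (-391)**2 = 152881)
W(t) = -8079/202 (W(t) = 5 + (1/(188 + 14) - 45) = 5 + (1/202 - 45) = 5 - 9089/202 = -8079/202)
(a + W(78)) + l = (85426 - 8079/202) + 152881 = 17247973/202 + 152881 = 48129935/202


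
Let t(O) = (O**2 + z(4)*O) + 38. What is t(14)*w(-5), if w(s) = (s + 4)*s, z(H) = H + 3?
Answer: 1660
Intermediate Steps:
z(H) = 3 + H
w(s) = s*(4 + s) (w(s) = (4 + s)*s = s*(4 + s))
t(O) = 38 + O**2 + 7*O (t(O) = (O**2 + (3 + 4)*O) + 38 = (O**2 + 7*O) + 38 = 38 + O**2 + 7*O)
t(14)*w(-5) = (38 + 14**2 + 7*14)*(-5*(4 - 5)) = (38 + 196 + 98)*(-5*(-1)) = 332*5 = 1660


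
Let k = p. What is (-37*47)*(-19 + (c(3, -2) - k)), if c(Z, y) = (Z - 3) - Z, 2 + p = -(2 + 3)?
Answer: 26085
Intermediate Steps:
p = -7 (p = -2 - (2 + 3) = -2 - 1*5 = -2 - 5 = -7)
c(Z, y) = -3 (c(Z, y) = (-3 + Z) - Z = -3)
k = -7
(-37*47)*(-19 + (c(3, -2) - k)) = (-37*47)*(-19 + (-3 - 1*(-7))) = -1739*(-19 + (-3 + 7)) = -1739*(-19 + 4) = -1739*(-15) = 26085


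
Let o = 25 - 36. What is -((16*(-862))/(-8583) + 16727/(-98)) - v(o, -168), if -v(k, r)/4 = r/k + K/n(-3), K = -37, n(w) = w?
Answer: 2586075907/9252474 ≈ 279.50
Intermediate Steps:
o = -11
v(k, r) = -148/3 - 4*r/k (v(k, r) = -4*(r/k - 37/(-3)) = -4*(r/k - 37*(-1/3)) = -4*(r/k + 37/3) = -4*(37/3 + r/k) = -148/3 - 4*r/k)
-((16*(-862))/(-8583) + 16727/(-98)) - v(o, -168) = -((16*(-862))/(-8583) + 16727/(-98)) - (-148/3 - 4*(-168)/(-11)) = -(-13792*(-1/8583) + 16727*(-1/98)) - (-148/3 - 4*(-168)*(-1/11)) = -(13792/8583 - 16727/98) - (-148/3 - 672/11) = -1*(-142216225/841134) - 1*(-3644/33) = 142216225/841134 + 3644/33 = 2586075907/9252474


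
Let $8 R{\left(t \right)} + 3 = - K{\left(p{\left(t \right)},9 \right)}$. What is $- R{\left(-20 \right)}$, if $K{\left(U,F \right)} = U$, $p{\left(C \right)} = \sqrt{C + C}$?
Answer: $\frac{3}{8} + \frac{i \sqrt{10}}{4} \approx 0.375 + 0.79057 i$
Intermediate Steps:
$p{\left(C \right)} = \sqrt{2} \sqrt{C}$ ($p{\left(C \right)} = \sqrt{2 C} = \sqrt{2} \sqrt{C}$)
$R{\left(t \right)} = - \frac{3}{8} - \frac{\sqrt{2} \sqrt{t}}{8}$ ($R{\left(t \right)} = - \frac{3}{8} + \frac{\left(-1\right) \sqrt{2} \sqrt{t}}{8} = - \frac{3}{8} - \frac{\sqrt{2} \sqrt{t}}{8}$)
$- R{\left(-20 \right)} = - (- \frac{3}{8} - \frac{\sqrt{2} \sqrt{-20}}{8}) = - (- \frac{3}{8} - \frac{\sqrt{2} \cdot 2 i \sqrt{5}}{8}) = - (- \frac{3}{8} - \frac{i \sqrt{10}}{4}) = \frac{3}{8} + \frac{i \sqrt{10}}{4}$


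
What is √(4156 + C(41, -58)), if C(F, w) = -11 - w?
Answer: 3*√467 ≈ 64.831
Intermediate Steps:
√(4156 + C(41, -58)) = √(4156 + (-11 - 1*(-58))) = √(4156 + (-11 + 58)) = √(4156 + 47) = √4203 = 3*√467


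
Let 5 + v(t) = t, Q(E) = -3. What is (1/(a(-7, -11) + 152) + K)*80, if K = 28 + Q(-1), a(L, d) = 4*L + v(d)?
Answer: 54020/27 ≈ 2000.7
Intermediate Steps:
v(t) = -5 + t
a(L, d) = -5 + d + 4*L (a(L, d) = 4*L + (-5 + d) = -5 + d + 4*L)
K = 25 (K = 28 - 3 = 25)
(1/(a(-7, -11) + 152) + K)*80 = (1/((-5 - 11 + 4*(-7)) + 152) + 25)*80 = (1/((-5 - 11 - 28) + 152) + 25)*80 = (1/(-44 + 152) + 25)*80 = (1/108 + 25)*80 = (2701/108)*80 = 54020/27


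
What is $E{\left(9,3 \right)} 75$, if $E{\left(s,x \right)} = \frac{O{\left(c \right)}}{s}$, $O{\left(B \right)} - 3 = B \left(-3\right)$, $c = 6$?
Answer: $-125$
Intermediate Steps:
$O{\left(B \right)} = 3 - 3 B$ ($O{\left(B \right)} = 3 + B \left(-3\right) = 3 - 3 B$)
$E{\left(s,x \right)} = - \frac{15}{s}$ ($E{\left(s,x \right)} = \frac{3 - 18}{s} = - \frac{15}{s}$)
$E{\left(9,3 \right)} 75 = - \frac{15}{9} \cdot 75 = \left(-15\right) \frac{1}{9} \cdot 75 = \left(- \frac{5}{3}\right) 75 = -125$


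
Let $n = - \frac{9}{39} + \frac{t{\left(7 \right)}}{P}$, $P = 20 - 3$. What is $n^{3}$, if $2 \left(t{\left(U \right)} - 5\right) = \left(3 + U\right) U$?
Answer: $\frac{103161709}{10793861} \approx 9.5574$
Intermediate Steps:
$P = 17$ ($P = 20 - 3 = 17$)
$t{\left(U \right)} = 5 + \frac{U \left(3 + U\right)}{2}$ ($t{\left(U \right)} = 5 + \frac{\left(3 + U\right) U}{2} = 5 + \frac{U \left(3 + U\right)}{2}$)
$n = \frac{469}{221}$ ($n = - \frac{9}{39} + \frac{5 + \frac{7^{2}}{2} + \frac{3}{2} \cdot 7}{17} = \left(-9\right) \frac{1}{39} + \left(5 + \frac{1}{2} \cdot 49 + \frac{21}{2}\right) \frac{1}{17} = - \frac{3}{13} + \left(5 + \frac{49}{2} + \frac{21}{2}\right) \frac{1}{17} = - \frac{3}{13} + 40 \cdot \frac{1}{17} = - \frac{3}{13} + \frac{40}{17} = \frac{469}{221} \approx 2.1222$)
$n^{3} = \left(\frac{469}{221}\right)^{3} = \frac{103161709}{10793861}$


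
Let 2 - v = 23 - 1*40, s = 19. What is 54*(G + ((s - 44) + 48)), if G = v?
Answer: 2268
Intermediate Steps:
v = 19 (v = 2 - (23 - 1*40) = 2 - (23 - 40) = 2 - 1*(-17) = 2 + 17 = 19)
G = 19
54*(G + ((s - 44) + 48)) = 54*(19 + ((19 - 44) + 48)) = 54*(19 + (-25 + 48)) = 54*(19 + 23) = 54*42 = 2268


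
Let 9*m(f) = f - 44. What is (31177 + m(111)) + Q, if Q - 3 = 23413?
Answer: 491404/9 ≈ 54600.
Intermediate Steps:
Q = 23416 (Q = 3 + 23413 = 23416)
m(f) = -44/9 + f/9 (m(f) = (f - 44)/9 = (-44 + f)/9 = -44/9 + f/9)
(31177 + m(111)) + Q = (31177 + (-44/9 + (⅑)*111)) + 23416 = (31177 + (-44/9 + 37/3)) + 23416 = (31177 + 67/9) + 23416 = 280660/9 + 23416 = 491404/9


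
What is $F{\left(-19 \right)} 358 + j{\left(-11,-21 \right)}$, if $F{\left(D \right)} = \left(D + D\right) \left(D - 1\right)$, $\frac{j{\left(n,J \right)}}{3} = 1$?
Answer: $272083$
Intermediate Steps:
$j{\left(n,J \right)} = 3$ ($j{\left(n,J \right)} = 3 \cdot 1 = 3$)
$F{\left(D \right)} = 2 D \left(-1 + D\right)$
$F{\left(-19 \right)} 358 + j{\left(-11,-21 \right)} = 2 \left(-19\right) \left(-1 - 19\right) 358 + 3 = 2 \left(-19\right) \left(-20\right) 358 + 3 = 760 \cdot 358 + 3 = 272080 + 3 = 272083$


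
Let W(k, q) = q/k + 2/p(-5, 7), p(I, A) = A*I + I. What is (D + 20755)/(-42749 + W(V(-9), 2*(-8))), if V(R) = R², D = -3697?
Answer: -27633960/69253781 ≈ -0.39902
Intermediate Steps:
p(I, A) = I + A*I
W(k, q) = -1/20 + q/k (W(k, q) = q/k + 2/((-5*(1 + 7))) = q/k + 2/((-5*8)) = q/k + 2/(-40) = q/k + 2*(-1/40) = q/k - 1/20 = -1/20 + q/k)
(D + 20755)/(-42749 + W(V(-9), 2*(-8))) = (-3697 + 20755)/(-42749 + (2*(-8) - 1/20*(-9)²)/((-9)²)) = 17058/(-42749 + (-16 - 1/20*81)/81) = 17058/(-42749 + (-16 - 81/20)/81) = 17058/(-42749 + (1/81)*(-401/20)) = 17058/(-42749 - 401/1620) = 17058/(-69253781/1620) = 17058*(-1620/69253781) = -27633960/69253781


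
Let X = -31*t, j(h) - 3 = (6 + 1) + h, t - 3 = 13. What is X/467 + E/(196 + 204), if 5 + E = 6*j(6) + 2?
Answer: -154969/186800 ≈ -0.82960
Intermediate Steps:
t = 16 (t = 3 + 13 = 16)
j(h) = 10 + h (j(h) = 3 + ((6 + 1) + h) = 3 + (7 + h) = 10 + h)
X = -496 (X = -31*16 = -496)
E = 93 (E = -5 + (6*(10 + 6) + 2) = -5 + (6*16 + 2) = -5 + (96 + 2) = -5 + 98 = 93)
X/467 + E/(196 + 204) = -496/467 + 93/(196 + 204) = -496*1/467 + 93/400 = -496/467 + 93*(1/400) = -496/467 + 93/400 = -154969/186800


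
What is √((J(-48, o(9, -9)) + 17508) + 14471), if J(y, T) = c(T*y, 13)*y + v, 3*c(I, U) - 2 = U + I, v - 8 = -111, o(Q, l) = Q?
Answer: 2*√9637 ≈ 196.34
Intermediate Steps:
v = -103 (v = 8 - 111 = -103)
c(I, U) = ⅔ + I/3 + U/3 (c(I, U) = ⅔ + (U + I)/3 = ⅔ + (I + U)/3 = ⅔ + (I/3 + U/3) = ⅔ + I/3 + U/3)
J(y, T) = -103 + y*(5 + T*y/3) (J(y, T) = (⅔ + (T*y)/3 + (⅓)*13)*y - 103 = (⅔ + T*y/3 + 13/3)*y - 103 = (5 + T*y/3)*y - 103 = y*(5 + T*y/3) - 103 = -103 + y*(5 + T*y/3))
√((J(-48, o(9, -9)) + 17508) + 14471) = √(((-103 + (⅓)*(-48)*(15 + 9*(-48))) + 17508) + 14471) = √(((-103 + (⅓)*(-48)*(15 - 432)) + 17508) + 14471) = √(((-103 + (⅓)*(-48)*(-417)) + 17508) + 14471) = √(((-103 + 6672) + 17508) + 14471) = √((6569 + 17508) + 14471) = √(24077 + 14471) = √38548 = 2*√9637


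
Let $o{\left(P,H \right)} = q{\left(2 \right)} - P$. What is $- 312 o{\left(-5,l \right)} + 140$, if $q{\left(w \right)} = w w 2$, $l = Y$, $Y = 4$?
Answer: $-3916$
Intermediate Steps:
$l = 4$
$q{\left(w \right)} = 2 w^{2}$ ($q{\left(w \right)} = w^{2} \cdot 2 = 2 w^{2}$)
$o{\left(P,H \right)} = 8 - P$ ($o{\left(P,H \right)} = 2 \cdot 2^{2} - P = 2 \cdot 4 - P = 8 - P$)
$- 312 o{\left(-5,l \right)} + 140 = - 312 \left(8 - -5\right) + 140 = - 312 \left(8 + 5\right) + 140 = \left(-312\right) 13 + 140 = -4056 + 140 = -3916$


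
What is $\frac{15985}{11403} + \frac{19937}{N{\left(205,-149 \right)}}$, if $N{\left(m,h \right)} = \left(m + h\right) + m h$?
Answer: $\frac{86675018}{115888689} \approx 0.74792$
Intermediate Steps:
$N{\left(m,h \right)} = h + m + h m$ ($N{\left(m,h \right)} = \left(h + m\right) + h m = h + m + h m$)
$\frac{15985}{11403} + \frac{19937}{N{\left(205,-149 \right)}} = \frac{15985}{11403} + \frac{19937}{-149 + 205 - 30545} = 15985 \cdot \frac{1}{11403} + \frac{19937}{-149 + 205 - 30545} = \frac{15985}{11403} + \frac{19937}{-30489} = \frac{15985}{11403} + 19937 \left(- \frac{1}{30489}\right) = \frac{15985}{11403} - \frac{19937}{30489} = \frac{86675018}{115888689}$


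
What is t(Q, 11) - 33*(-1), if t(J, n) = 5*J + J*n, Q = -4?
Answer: -31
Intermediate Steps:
t(Q, 11) - 33*(-1) = -4*(5 + 11) - 33*(-1) = -4*16 + 33 = -64 + 33 = -31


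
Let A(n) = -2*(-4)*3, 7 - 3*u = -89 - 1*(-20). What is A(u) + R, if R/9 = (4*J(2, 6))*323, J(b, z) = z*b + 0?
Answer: 139560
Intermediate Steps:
J(b, z) = b*z (J(b, z) = b*z + 0 = b*z)
u = 76/3 (u = 7/3 - (-89 - 1*(-20))/3 = 7/3 - (-89 + 20)/3 = 7/3 - 1/3*(-69) = 7/3 + 23 = 76/3 ≈ 25.333)
R = 139536 (R = 9*((4*(2*6))*323) = 9*((4*12)*323) = 9*(48*323) = 9*15504 = 139536)
A(n) = 24 (A(n) = 8*3 = 24)
A(u) + R = 24 + 139536 = 139560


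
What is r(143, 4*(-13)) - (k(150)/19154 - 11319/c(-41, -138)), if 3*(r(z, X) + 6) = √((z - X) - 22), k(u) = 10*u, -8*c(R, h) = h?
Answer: 143197208/220271 + √173/3 ≈ 654.48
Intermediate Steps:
c(R, h) = -h/8
r(z, X) = -6 + √(-22 + z - X)/3 (r(z, X) = -6 + √((z - X) - 22)/3 = -6 + √(-22 + z - X)/3)
r(143, 4*(-13)) - (k(150)/19154 - 11319/c(-41, -138)) = (-6 + √(-22 + 143 - 4*(-13))/3) - ((10*150)/19154 - 11319/((-⅛*(-138)))) = (-6 + √(-22 + 143 - 1*(-52))/3) - (1500*(1/19154) - 11319/69/4) = (-6 + √(-22 + 143 + 52)/3) - (750/9577 - 11319*4/69) = (-6 + √173/3) - (750/9577 - 15092/23) = (-6 + √173/3) - 1*(-144518834/220271) = (-6 + √173/3) + 144518834/220271 = 143197208/220271 + √173/3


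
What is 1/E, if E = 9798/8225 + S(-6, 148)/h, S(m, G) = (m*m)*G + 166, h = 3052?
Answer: 1793050/5363689 ≈ 0.33429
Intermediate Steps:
S(m, G) = 166 + G*m² (S(m, G) = m²*G + 166 = G*m² + 166 = 166 + G*m²)
E = 5363689/1793050 (E = 9798/8225 + (166 + 148*(-6)²)/3052 = 9798*(1/8225) + (166 + 148*36)*(1/3052) = 9798/8225 + (166 + 5328)*(1/3052) = 9798/8225 + 5494*(1/3052) = 9798/8225 + 2747/1526 = 5363689/1793050 ≈ 2.9914)
1/E = 1/(5363689/1793050) = 1793050/5363689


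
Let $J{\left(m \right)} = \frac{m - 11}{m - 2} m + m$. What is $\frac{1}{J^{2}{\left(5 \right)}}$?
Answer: $\frac{1}{25} \approx 0.04$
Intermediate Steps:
$J{\left(m \right)} = m + \frac{m \left(-11 + m\right)}{-2 + m}$ ($J{\left(m \right)} = \frac{-11 + m}{-2 + m} m + m = \frac{m \left(-11 + m\right)}{-2 + m} + m = m + \frac{m \left(-11 + m\right)}{-2 + m}$)
$\frac{1}{J^{2}{\left(5 \right)}} = \frac{1}{\left(\frac{5 \left(-13 + 2 \cdot 5\right)}{-2 + 5}\right)^{2}} = \frac{1}{\left(\frac{5 \left(-13 + 10\right)}{3}\right)^{2}} = \frac{1}{\left(5 \cdot \frac{1}{3} \left(-3\right)\right)^{2}} = \frac{1}{\left(-5\right)^{2}} = \frac{1}{25}$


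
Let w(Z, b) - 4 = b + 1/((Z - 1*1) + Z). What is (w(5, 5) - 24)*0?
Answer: 0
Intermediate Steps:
w(Z, b) = 4 + b + 1/(-1 + 2*Z) (w(Z, b) = 4 + (b + 1/((Z - 1*1) + Z)) = 4 + (b + 1/((Z - 1) + Z)) = 4 + (b + 1/((-1 + Z) + Z)) = 4 + (b + 1/(-1 + 2*Z)) = 4 + b + 1/(-1 + 2*Z))
(w(5, 5) - 24)*0 = ((-3 - 1*5 + 8*5 + 2*5*5)/(-1 + 2*5) - 24)*0 = ((-3 - 5 + 40 + 50)/(-1 + 10) - 24)*0 = (82/9 - 24)*0 = -134/9*0 = 0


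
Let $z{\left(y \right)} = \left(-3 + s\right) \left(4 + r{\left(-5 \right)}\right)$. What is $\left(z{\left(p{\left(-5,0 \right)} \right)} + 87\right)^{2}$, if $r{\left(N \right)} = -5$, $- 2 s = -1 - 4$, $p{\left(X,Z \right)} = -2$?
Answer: $\frac{30625}{4} \approx 7656.3$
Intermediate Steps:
$s = \frac{5}{2}$ ($s = - \frac{-1 - 4}{2} = \left(- \frac{1}{2}\right) \left(-5\right) = \frac{5}{2} \approx 2.5$)
$z{\left(y \right)} = \frac{1}{2}$ ($z{\left(y \right)} = \left(-3 + \frac{5}{2}\right) \left(4 - 5\right) = \left(- \frac{1}{2}\right) \left(-1\right) = \frac{1}{2}$)
$\left(z{\left(p{\left(-5,0 \right)} \right)} + 87\right)^{2} = \left(\frac{1}{2} + 87\right)^{2} = \left(\frac{175}{2}\right)^{2} = \frac{30625}{4}$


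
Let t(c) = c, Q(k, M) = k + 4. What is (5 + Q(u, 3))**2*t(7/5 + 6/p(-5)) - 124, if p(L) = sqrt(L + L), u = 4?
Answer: 563/5 - 507*I*sqrt(10)/5 ≈ 112.6 - 320.65*I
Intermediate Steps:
p(L) = sqrt(2)*sqrt(L) (p(L) = sqrt(2*L) = sqrt(2)*sqrt(L))
Q(k, M) = 4 + k
(5 + Q(u, 3))**2*t(7/5 + 6/p(-5)) - 124 = (5 + (4 + 4))**2*(7/5 + 6/((sqrt(2)*sqrt(-5)))) - 124 = (5 + 8)**2*(7*(1/5) + 6/((sqrt(2)*(I*sqrt(5))))) - 124 = 13**2*(7/5 + 6/((I*sqrt(10)))) - 124 = 169*(7/5 + 6*(-I*sqrt(10)/10)) - 124 = 169*(7/5 - 3*I*sqrt(10)/5) - 124 = (1183/5 - 507*I*sqrt(10)/5) - 124 = 563/5 - 507*I*sqrt(10)/5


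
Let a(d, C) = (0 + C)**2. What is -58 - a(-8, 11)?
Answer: -179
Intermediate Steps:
a(d, C) = C**2
-58 - a(-8, 11) = -58 - 1*11**2 = -58 - 1*121 = -58 - 121 = -179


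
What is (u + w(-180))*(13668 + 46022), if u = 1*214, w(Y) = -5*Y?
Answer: 66494660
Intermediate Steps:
u = 214
(u + w(-180))*(13668 + 46022) = (214 - 5*(-180))*(13668 + 46022) = (214 + 900)*59690 = 1114*59690 = 66494660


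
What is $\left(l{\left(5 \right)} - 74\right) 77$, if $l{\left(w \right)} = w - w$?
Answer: $-5698$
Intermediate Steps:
$l{\left(w \right)} = 0$
$\left(l{\left(5 \right)} - 74\right) 77 = \left(0 - 74\right) 77 = \left(-74\right) 77 = -5698$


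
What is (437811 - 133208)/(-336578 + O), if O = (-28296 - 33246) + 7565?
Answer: -304603/390555 ≈ -0.77992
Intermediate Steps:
O = -53977 (O = -61542 + 7565 = -53977)
(437811 - 133208)/(-336578 + O) = (437811 - 133208)/(-336578 - 53977) = 304603/(-390555) = 304603*(-1/390555) = -304603/390555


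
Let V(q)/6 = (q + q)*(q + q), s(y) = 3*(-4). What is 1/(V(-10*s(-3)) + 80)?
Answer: 1/345680 ≈ 2.8928e-6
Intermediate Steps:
s(y) = -12
V(q) = 24*q² (V(q) = 6*((q + q)*(q + q)) = 6*((2*q)*(2*q)) = 6*(4*q²) = 24*q²)
1/(V(-10*s(-3)) + 80) = 1/(24*(-10*(-12))² + 80) = 1/(24*120² + 80) = 1/(24*14400 + 80) = 1/(345600 + 80) = 1/345680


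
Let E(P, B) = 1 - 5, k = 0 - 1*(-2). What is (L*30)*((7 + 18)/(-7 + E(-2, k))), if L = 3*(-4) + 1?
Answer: 750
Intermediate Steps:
k = 2 (k = 0 + 2 = 2)
E(P, B) = -4
L = -11 (L = -12 + 1 = -11)
(L*30)*((7 + 18)/(-7 + E(-2, k))) = (-11*30)*((7 + 18)/(-7 - 4)) = -8250/(-11) = -8250*(-1)/11 = -330*(-25/11) = 750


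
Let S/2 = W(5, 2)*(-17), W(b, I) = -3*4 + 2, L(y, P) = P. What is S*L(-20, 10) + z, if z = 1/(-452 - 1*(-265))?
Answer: 635799/187 ≈ 3400.0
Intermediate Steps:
z = -1/187 (z = 1/(-452 + 265) = 1/(-187) = -1/187 ≈ -0.0053476)
W(b, I) = -10 (W(b, I) = -12 + 2 = -10)
S = 340 (S = 2*(-10*(-17)) = 2*170 = 340)
S*L(-20, 10) + z = 340*10 - 1/187 = 3400 - 1/187 = 635799/187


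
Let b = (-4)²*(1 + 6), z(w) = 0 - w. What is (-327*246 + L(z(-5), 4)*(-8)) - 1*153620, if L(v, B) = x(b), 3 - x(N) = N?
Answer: -233190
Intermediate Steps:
z(w) = -w
b = 112 (b = 16*7 = 112)
x(N) = 3 - N
L(v, B) = -109 (L(v, B) = 3 - 1*112 = 3 - 112 = -109)
(-327*246 + L(z(-5), 4)*(-8)) - 1*153620 = (-327*246 - 109*(-8)) - 1*153620 = (-80442 + 872) - 153620 = -79570 - 153620 = -233190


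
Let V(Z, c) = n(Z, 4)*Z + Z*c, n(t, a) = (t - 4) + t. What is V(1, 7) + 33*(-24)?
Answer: -787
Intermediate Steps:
n(t, a) = -4 + 2*t (n(t, a) = (-4 + t) + t = -4 + 2*t)
V(Z, c) = Z*c + Z*(-4 + 2*Z) (V(Z, c) = (-4 + 2*Z)*Z + Z*c = Z*(-4 + 2*Z) + Z*c = Z*c + Z*(-4 + 2*Z))
V(1, 7) + 33*(-24) = 1*(-4 + 7 + 2*1) + 33*(-24) = 1*(-4 + 7 + 2) - 792 = 1*5 - 792 = 5 - 792 = -787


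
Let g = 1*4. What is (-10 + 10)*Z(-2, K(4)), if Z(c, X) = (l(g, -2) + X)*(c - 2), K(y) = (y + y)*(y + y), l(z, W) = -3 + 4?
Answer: 0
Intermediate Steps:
g = 4
l(z, W) = 1
K(y) = 4*y**2 (K(y) = (2*y)*(2*y) = 4*y**2)
Z(c, X) = (1 + X)*(-2 + c) (Z(c, X) = (1 + X)*(c - 2) = (1 + X)*(-2 + c))
(-10 + 10)*Z(-2, K(4)) = (-10 + 10)*(-2 - 2 - 8*4**2 + (4*4**2)*(-2)) = 0*(-2 - 2 - 8*16 + (4*16)*(-2)) = 0*(-2 - 2 - 2*64 + 64*(-2)) = 0*(-2 - 2 - 128 - 128) = 0*(-260) = 0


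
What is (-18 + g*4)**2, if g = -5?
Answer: 1444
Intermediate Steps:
(-18 + g*4)**2 = (-18 - 5*4)**2 = (-18 - 20)**2 = (-38)**2 = 1444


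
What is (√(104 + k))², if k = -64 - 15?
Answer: 25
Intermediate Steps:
k = -79
(√(104 + k))² = (√(104 - 79))² = (√25)² = 5² = 25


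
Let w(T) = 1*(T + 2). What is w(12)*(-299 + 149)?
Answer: -2100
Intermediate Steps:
w(T) = 2 + T (w(T) = 1*(2 + T) = 2 + T)
w(12)*(-299 + 149) = (2 + 12)*(-299 + 149) = 14*(-150) = -2100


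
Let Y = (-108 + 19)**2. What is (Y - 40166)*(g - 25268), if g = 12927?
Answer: 397935545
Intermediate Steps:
Y = 7921 (Y = (-89)**2 = 7921)
(Y - 40166)*(g - 25268) = (7921 - 40166)*(12927 - 25268) = -32245*(-12341) = 397935545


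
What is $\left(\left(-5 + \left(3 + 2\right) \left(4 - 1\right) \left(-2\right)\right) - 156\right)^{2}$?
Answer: $36481$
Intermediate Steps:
$\left(\left(-5 + \left(3 + 2\right) \left(4 - 1\right) \left(-2\right)\right) - 156\right)^{2} = \left(\left(-5 + 5 \cdot 3 \left(-2\right)\right) - 156\right)^{2} = \left(\left(-5 + 15 \left(-2\right)\right) - 156\right)^{2} = \left(\left(-5 - 30\right) - 156\right)^{2} = \left(-35 - 156\right)^{2} = \left(-191\right)^{2} = 36481$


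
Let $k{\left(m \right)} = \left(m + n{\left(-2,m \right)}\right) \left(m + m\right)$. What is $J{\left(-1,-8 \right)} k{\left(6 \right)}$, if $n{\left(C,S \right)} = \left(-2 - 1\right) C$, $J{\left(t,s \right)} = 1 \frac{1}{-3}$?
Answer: $-48$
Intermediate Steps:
$J{\left(t,s \right)} = - \frac{1}{3}$ ($J{\left(t,s \right)} = 1 \left(- \frac{1}{3}\right) = - \frac{1}{3}$)
$n{\left(C,S \right)} = - 3 C$
$k{\left(m \right)} = 2 m \left(6 + m\right)$ ($k{\left(m \right)} = \left(m - -6\right) \left(m + m\right) = \left(m + 6\right) 2 m = \left(6 + m\right) 2 m = 2 m \left(6 + m\right)$)
$J{\left(-1,-8 \right)} k{\left(6 \right)} = - \frac{2 \cdot 6 \left(6 + 6\right)}{3} = - \frac{2 \cdot 6 \cdot 12}{3} = \left(- \frac{1}{3}\right) 144 = -48$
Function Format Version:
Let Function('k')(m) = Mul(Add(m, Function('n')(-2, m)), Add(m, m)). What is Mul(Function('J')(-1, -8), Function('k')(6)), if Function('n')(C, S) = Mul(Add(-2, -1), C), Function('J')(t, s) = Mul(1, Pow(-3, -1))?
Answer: -48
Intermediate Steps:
Function('J')(t, s) = Rational(-1, 3) (Function('J')(t, s) = Mul(1, Rational(-1, 3)) = Rational(-1, 3))
Function('n')(C, S) = Mul(-3, C)
Function('k')(m) = Mul(2, m, Add(6, m)) (Function('k')(m) = Mul(Add(m, Mul(-3, -2)), Add(m, m)) = Mul(Add(m, 6), Mul(2, m)) = Mul(Add(6, m), Mul(2, m)) = Mul(2, m, Add(6, m)))
Mul(Function('J')(-1, -8), Function('k')(6)) = Mul(Rational(-1, 3), Mul(2, 6, Add(6, 6))) = Mul(Rational(-1, 3), Mul(2, 6, 12)) = Mul(Rational(-1, 3), 144) = -48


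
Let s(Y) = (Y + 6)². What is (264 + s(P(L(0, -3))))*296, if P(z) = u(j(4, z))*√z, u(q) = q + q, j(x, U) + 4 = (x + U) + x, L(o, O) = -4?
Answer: 88800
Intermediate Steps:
j(x, U) = -4 + U + 2*x (j(x, U) = -4 + ((x + U) + x) = -4 + ((U + x) + x) = -4 + (U + 2*x) = -4 + U + 2*x)
u(q) = 2*q
P(z) = √z*(8 + 2*z) (P(z) = (2*(-4 + z + 2*4))*√z = (2*(-4 + z + 8))*√z = (2*(4 + z))*√z = (8 + 2*z)*√z = √z*(8 + 2*z))
s(Y) = (6 + Y)²
(264 + s(P(L(0, -3))))*296 = (264 + (6 + 2*√(-4)*(4 - 4))²)*296 = (264 + (6 + 2*(2*I)*0)²)*296 = (264 + (6 + 0)²)*296 = (264 + 6²)*296 = (264 + 36)*296 = 300*296 = 88800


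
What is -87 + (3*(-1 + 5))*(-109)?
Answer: -1395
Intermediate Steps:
-87 + (3*(-1 + 5))*(-109) = -87 + (3*4)*(-109) = -87 + 12*(-109) = -87 - 1308 = -1395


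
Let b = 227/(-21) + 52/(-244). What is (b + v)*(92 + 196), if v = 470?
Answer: 56443200/427 ≈ 1.3219e+5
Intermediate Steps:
b = -14120/1281 (b = 227*(-1/21) + 52*(-1/244) = -227/21 - 13/61 = -14120/1281 ≈ -11.023)
(b + v)*(92 + 196) = (-14120/1281 + 470)*(92 + 196) = (587950/1281)*288 = 56443200/427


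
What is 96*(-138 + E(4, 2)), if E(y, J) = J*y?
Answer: -12480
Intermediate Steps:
96*(-138 + E(4, 2)) = 96*(-138 + 2*4) = 96*(-138 + 8) = 96*(-130) = -12480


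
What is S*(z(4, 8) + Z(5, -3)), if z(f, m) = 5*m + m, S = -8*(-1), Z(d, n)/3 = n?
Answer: 312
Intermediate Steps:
Z(d, n) = 3*n
S = 8
z(f, m) = 6*m
S*(z(4, 8) + Z(5, -3)) = 8*(6*8 + 3*(-3)) = 8*(48 - 9) = 8*39 = 312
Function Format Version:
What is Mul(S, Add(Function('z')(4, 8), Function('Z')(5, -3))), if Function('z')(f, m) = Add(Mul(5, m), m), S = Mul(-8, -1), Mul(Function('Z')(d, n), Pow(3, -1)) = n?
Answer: 312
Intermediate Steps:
Function('Z')(d, n) = Mul(3, n)
S = 8
Function('z')(f, m) = Mul(6, m)
Mul(S, Add(Function('z')(4, 8), Function('Z')(5, -3))) = Mul(8, Add(Mul(6, 8), Mul(3, -3))) = Mul(8, Add(48, -9)) = Mul(8, 39) = 312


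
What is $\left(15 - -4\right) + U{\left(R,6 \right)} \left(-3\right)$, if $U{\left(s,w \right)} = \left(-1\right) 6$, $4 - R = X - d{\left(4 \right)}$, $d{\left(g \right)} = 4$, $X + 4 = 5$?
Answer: $37$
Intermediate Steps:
$X = 1$ ($X = -4 + 5 = 1$)
$R = 7$ ($R = 4 - \left(1 - 4\right) = 4 - -3 = 4 + 3 = 7$)
$U{\left(s,w \right)} = -6$
$\left(15 - -4\right) + U{\left(R,6 \right)} \left(-3\right) = \left(15 - -4\right) - -18 = \left(15 + 4\right) + 18 = 19 + 18 = 37$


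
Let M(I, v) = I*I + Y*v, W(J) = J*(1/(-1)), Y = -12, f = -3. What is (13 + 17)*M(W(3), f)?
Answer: 1350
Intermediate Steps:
W(J) = -J (W(J) = J*(1*(-1)) = J*(-1) = -J)
M(I, v) = I**2 - 12*v (M(I, v) = I*I - 12*v = I**2 - 12*v)
(13 + 17)*M(W(3), f) = (13 + 17)*((-1*3)**2 - 12*(-3)) = 30*((-3)**2 + 36) = 30*(9 + 36) = 30*45 = 1350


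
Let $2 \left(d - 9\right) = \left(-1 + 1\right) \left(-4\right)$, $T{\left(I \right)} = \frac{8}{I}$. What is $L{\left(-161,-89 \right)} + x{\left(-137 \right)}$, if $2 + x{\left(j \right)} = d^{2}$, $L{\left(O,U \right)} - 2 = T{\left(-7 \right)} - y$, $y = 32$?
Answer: $\frac{335}{7} \approx 47.857$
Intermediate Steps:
$d = 9$ ($d = 9 + \frac{\left(-1 + 1\right) \left(-4\right)}{2} = 9 + \frac{0 \left(-4\right)}{2} = 9 + \frac{1}{2} \cdot 0 = 9 + 0 = 9$)
$L{\left(O,U \right)} = - \frac{218}{7}$ ($L{\left(O,U \right)} = 2 + \left(\frac{8}{-7} - 32\right) = 2 + \left(8 \left(- \frac{1}{7}\right) - 32\right) = 2 - \frac{232}{7} = - \frac{218}{7}$)
$x{\left(j \right)} = 79$ ($x{\left(j \right)} = -2 + 9^{2} = -2 + 81 = 79$)
$L{\left(-161,-89 \right)} + x{\left(-137 \right)} = - \frac{218}{7} + 79 = \frac{335}{7}$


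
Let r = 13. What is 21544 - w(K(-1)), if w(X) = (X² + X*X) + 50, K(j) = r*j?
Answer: 21156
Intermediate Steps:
K(j) = 13*j
w(X) = 50 + 2*X² (w(X) = (X² + X²) + 50 = 2*X² + 50 = 50 + 2*X²)
21544 - w(K(-1)) = 21544 - (50 + 2*(13*(-1))²) = 21544 - (50 + 2*(-13)²) = 21544 - (50 + 2*169) = 21544 - (50 + 338) = 21544 - 1*388 = 21544 - 388 = 21156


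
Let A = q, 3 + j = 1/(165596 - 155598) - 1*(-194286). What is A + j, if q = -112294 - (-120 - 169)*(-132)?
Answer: 438322319/9998 ≈ 43841.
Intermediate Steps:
j = 1942441435/9998 (j = -3 + (1/(165596 - 155598) - 1*(-194286)) = -3 + (1/9998 + 194286) = -3 + 1942471429/9998 = 1942441435/9998 ≈ 1.9428e+5)
q = -150442 (q = -112294 - (-289)*(-132) = -112294 - 1*38148 = -112294 - 38148 = -150442)
A = -150442
A + j = -150442 + 1942441435/9998 = 438322319/9998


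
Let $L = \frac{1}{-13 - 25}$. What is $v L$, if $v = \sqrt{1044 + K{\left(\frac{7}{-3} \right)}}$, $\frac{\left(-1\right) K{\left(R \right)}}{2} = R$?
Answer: $- \frac{11 \sqrt{78}}{114} \approx -0.85219$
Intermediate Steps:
$K{\left(R \right)} = - 2 R$
$L = - \frac{1}{38}$ ($L = \frac{1}{-38} = - \frac{1}{38} \approx -0.026316$)
$v = \frac{11 \sqrt{78}}{3}$ ($v = \sqrt{1044 - 2 \frac{7}{-3}} = \sqrt{1044 - 2 \cdot 7 \left(- \frac{1}{3}\right)} = \sqrt{1044 - - \frac{14}{3}} = \sqrt{1044 + \frac{14}{3}} = \sqrt{\frac{3146}{3}} = \frac{11 \sqrt{78}}{3} \approx 32.383$)
$v L = \frac{11 \sqrt{78}}{3} \left(- \frac{1}{38}\right) = - \frac{11 \sqrt{78}}{114}$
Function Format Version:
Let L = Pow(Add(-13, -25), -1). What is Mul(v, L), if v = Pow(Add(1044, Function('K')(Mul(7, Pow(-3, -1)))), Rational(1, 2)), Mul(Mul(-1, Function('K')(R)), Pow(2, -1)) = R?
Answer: Mul(Rational(-11, 114), Pow(78, Rational(1, 2))) ≈ -0.85219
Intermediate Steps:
Function('K')(R) = Mul(-2, R)
L = Rational(-1, 38) (L = Pow(-38, -1) = Rational(-1, 38) ≈ -0.026316)
v = Mul(Rational(11, 3), Pow(78, Rational(1, 2))) (v = Pow(Add(1044, Mul(-2, Mul(7, Pow(-3, -1)))), Rational(1, 2)) = Pow(Add(1044, Mul(-2, Mul(7, Rational(-1, 3)))), Rational(1, 2)) = Pow(Add(1044, Mul(-2, Rational(-7, 3))), Rational(1, 2)) = Pow(Add(1044, Rational(14, 3)), Rational(1, 2)) = Pow(Rational(3146, 3), Rational(1, 2)) = Mul(Rational(11, 3), Pow(78, Rational(1, 2))) ≈ 32.383)
Mul(v, L) = Mul(Mul(Rational(11, 3), Pow(78, Rational(1, 2))), Rational(-1, 38)) = Mul(Rational(-11, 114), Pow(78, Rational(1, 2)))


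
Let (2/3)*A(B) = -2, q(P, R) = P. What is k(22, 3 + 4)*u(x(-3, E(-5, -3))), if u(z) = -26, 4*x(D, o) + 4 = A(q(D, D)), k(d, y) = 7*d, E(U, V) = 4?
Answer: -4004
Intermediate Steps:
A(B) = -3 (A(B) = (3/2)*(-2) = -3)
x(D, o) = -7/4 (x(D, o) = -1 + (1/4)*(-3) = -1 - 3/4 = -7/4)
k(22, 3 + 4)*u(x(-3, E(-5, -3))) = (7*22)*(-26) = 154*(-26) = -4004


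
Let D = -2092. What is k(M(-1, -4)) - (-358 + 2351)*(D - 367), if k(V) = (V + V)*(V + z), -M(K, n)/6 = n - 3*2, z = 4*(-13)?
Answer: 4901747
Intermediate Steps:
z = -52
M(K, n) = 36 - 6*n (M(K, n) = -6*(n - 3*2) = -6*(n - 6) = -6*(-6 + n) = 36 - 6*n)
k(V) = 2*V*(-52 + V) (k(V) = (V + V)*(V - 52) = (2*V)*(-52 + V) = 2*V*(-52 + V))
k(M(-1, -4)) - (-358 + 2351)*(D - 367) = 2*(36 - 6*(-4))*(-52 + (36 - 6*(-4))) - (-358 + 2351)*(-2092 - 367) = 2*(36 + 24)*(-52 + (36 + 24)) - 1993*(-2459) = 2*60*(-52 + 60) - 1*(-4900787) = 2*60*8 + 4900787 = 960 + 4900787 = 4901747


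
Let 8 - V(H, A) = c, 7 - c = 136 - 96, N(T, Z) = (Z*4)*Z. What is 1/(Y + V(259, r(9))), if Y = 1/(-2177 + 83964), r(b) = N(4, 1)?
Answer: 81787/3353268 ≈ 0.024390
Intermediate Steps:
N(T, Z) = 4*Z² (N(T, Z) = (4*Z)*Z = 4*Z²)
r(b) = 4 (r(b) = 4*1² = 4*1 = 4)
c = -33 (c = 7 - (136 - 96) = 7 - 1*40 = 7 - 40 = -33)
V(H, A) = 41 (V(H, A) = 8 - 1*(-33) = 8 + 33 = 41)
Y = 1/81787 ≈ 1.2227e-5
1/(Y + V(259, r(9))) = 1/(1/81787 + 41) = 1/(3353268/81787) = 81787/3353268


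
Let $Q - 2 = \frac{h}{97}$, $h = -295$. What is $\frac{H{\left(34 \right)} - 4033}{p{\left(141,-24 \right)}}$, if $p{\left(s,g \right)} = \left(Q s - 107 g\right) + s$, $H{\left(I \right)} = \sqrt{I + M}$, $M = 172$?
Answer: $- \frac{391201}{248532} + \frac{97 \sqrt{206}}{248532} \approx -1.5684$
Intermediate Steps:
$H{\left(I \right)} = \sqrt{172 + I}$ ($H{\left(I \right)} = \sqrt{I + 172} = \sqrt{172 + I}$)
$Q = - \frac{101}{97}$ ($Q = 2 - \frac{295}{97} = - \frac{101}{97} \approx -1.0412$)
$p{\left(s,g \right)} = - 107 g - \frac{4 s}{97}$ ($p{\left(s,g \right)} = \left(- \frac{101 s}{97} - 107 g\right) + s = \left(- 107 g - \frac{101 s}{97}\right) + s = - 107 g - \frac{4 s}{97}$)
$\frac{H{\left(34 \right)} - 4033}{p{\left(141,-24 \right)}} = \frac{\sqrt{172 + 34} - 4033}{\left(-107\right) \left(-24\right) - \frac{564}{97}} = \frac{\sqrt{206} - 4033}{2568 - \frac{564}{97}} = \frac{-4033 + \sqrt{206}}{\frac{248532}{97}} = \left(-4033 + \sqrt{206}\right) \frac{97}{248532} = - \frac{391201}{248532} + \frac{97 \sqrt{206}}{248532}$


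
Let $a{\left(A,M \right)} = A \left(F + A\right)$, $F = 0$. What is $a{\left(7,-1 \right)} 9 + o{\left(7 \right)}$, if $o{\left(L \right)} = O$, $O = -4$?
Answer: $437$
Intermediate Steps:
$a{\left(A,M \right)} = A^{2}$ ($a{\left(A,M \right)} = A \left(0 + A\right) = A A = A^{2}$)
$o{\left(L \right)} = -4$
$a{\left(7,-1 \right)} 9 + o{\left(7 \right)} = 7^{2} \cdot 9 - 4 = 49 \cdot 9 - 4 = 441 - 4 = 437$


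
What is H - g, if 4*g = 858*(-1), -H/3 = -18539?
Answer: 111663/2 ≈ 55832.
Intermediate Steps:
H = 55617 (H = -3*(-18539) = 55617)
g = -429/2 (g = (858*(-1))/4 = (¼)*(-858) = -429/2 ≈ -214.50)
H - g = 55617 - 1*(-429/2) = 55617 + 429/2 = 111663/2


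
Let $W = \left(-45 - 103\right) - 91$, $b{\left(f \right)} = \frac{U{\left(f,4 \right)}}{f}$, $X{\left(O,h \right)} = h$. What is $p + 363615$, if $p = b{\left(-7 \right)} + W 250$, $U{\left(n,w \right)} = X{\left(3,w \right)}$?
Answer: $\frac{2127051}{7} \approx 3.0386 \cdot 10^{5}$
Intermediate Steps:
$U{\left(n,w \right)} = w$
$b{\left(f \right)} = \frac{4}{f}$
$W = -239$ ($W = -148 - 91 = -239$)
$p = - \frac{418254}{7}$ ($p = \frac{4}{-7} - 59750 = 4 \left(- \frac{1}{7}\right) - 59750 = - \frac{4}{7} - 59750 = - \frac{418254}{7} \approx -59751.0$)
$p + 363615 = - \frac{418254}{7} + 363615 = \frac{2127051}{7}$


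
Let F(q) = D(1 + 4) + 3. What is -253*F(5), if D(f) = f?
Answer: -2024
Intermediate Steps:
F(q) = 8 (F(q) = (1 + 4) + 3 = 5 + 3 = 8)
-253*F(5) = -253*8 = -2024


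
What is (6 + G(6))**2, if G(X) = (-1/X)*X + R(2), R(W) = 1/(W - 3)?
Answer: 16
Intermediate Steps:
R(W) = 1/(-3 + W)
G(X) = -2 (G(X) = (-1/X)*X + 1/(-3 + 2) = -1 + 1/(-1) = -1 - 1 = -2)
(6 + G(6))**2 = (6 - 2)**2 = 4**2 = 16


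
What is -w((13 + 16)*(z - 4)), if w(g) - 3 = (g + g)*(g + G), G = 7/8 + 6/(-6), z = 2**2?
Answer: -3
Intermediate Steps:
z = 4
G = -1/8 (G = 7*(1/8) + 6*(-1/6) = 7/8 - 1 = -1/8 ≈ -0.12500)
w(g) = 3 + 2*g*(-1/8 + g) (w(g) = 3 + (g + g)*(g - 1/8) = 3 + (2*g)*(-1/8 + g) = 3 + 2*g*(-1/8 + g))
-w((13 + 16)*(z - 4)) = -(3 + 2*((13 + 16)*(4 - 4))**2 - (13 + 16)*(4 - 4)/4) = -(3 + 2*(29*0)**2 - 29*0/4) = -(3 + 2*0**2 - 1/4*0) = -(3 + 2*0 + 0) = -(3 + 0 + 0) = -1*3 = -3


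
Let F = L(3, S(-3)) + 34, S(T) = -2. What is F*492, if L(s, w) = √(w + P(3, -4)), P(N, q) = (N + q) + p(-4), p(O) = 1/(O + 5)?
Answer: 16728 + 492*I*√2 ≈ 16728.0 + 695.79*I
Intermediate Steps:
p(O) = 1/(5 + O)
P(N, q) = 1 + N + q (P(N, q) = (N + q) + 1/(5 - 4) = (N + q) + 1/1 = (N + q) + 1 = 1 + N + q)
L(s, w) = √w (L(s, w) = √(w + (1 + 3 - 4)) = √(w + 0) = √w)
F = 34 + I*√2 (F = √(-2) + 34 = I*√2 + 34 = 34 + I*√2 ≈ 34.0 + 1.4142*I)
F*492 = (34 + I*√2)*492 = 16728 + 492*I*√2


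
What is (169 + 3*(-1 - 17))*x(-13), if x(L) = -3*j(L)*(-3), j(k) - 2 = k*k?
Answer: 176985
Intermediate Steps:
j(k) = 2 + k**2 (j(k) = 2 + k*k = 2 + k**2)
x(L) = 18 + 9*L**2 (x(L) = -3*(2 + L**2)*(-3) = (-6 - 3*L**2)*(-3) = 18 + 9*L**2)
(169 + 3*(-1 - 17))*x(-13) = (169 + 3*(-1 - 17))*(18 + 9*(-13)**2) = (169 + 3*(-18))*(18 + 9*169) = (169 - 54)*(18 + 1521) = 115*1539 = 176985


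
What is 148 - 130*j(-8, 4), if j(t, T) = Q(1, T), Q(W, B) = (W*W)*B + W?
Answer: -502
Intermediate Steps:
Q(W, B) = W + B*W² (Q(W, B) = W²*B + W = B*W² + W = W + B*W²)
j(t, T) = 1 + T (j(t, T) = 1*(1 + T*1) = 1*(1 + T) = 1 + T)
148 - 130*j(-8, 4) = 148 - 130*(1 + 4) = 148 - 130*5 = 148 - 650 = -502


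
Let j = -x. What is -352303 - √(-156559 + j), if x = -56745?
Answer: -352303 - I*√99814 ≈ -3.523e+5 - 315.93*I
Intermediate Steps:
j = 56745 (j = -1*(-56745) = 56745)
-352303 - √(-156559 + j) = -352303 - √(-156559 + 56745) = -352303 - √(-99814) = -352303 - I*√99814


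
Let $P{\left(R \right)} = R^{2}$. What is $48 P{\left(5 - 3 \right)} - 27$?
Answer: $165$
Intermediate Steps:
$48 P{\left(5 - 3 \right)} - 27 = 48 \left(5 - 3\right)^{2} - 27 = 48 \cdot 2^{2} - 27 = 48 \cdot 4 - 27 = 192 - 27 = 165$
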